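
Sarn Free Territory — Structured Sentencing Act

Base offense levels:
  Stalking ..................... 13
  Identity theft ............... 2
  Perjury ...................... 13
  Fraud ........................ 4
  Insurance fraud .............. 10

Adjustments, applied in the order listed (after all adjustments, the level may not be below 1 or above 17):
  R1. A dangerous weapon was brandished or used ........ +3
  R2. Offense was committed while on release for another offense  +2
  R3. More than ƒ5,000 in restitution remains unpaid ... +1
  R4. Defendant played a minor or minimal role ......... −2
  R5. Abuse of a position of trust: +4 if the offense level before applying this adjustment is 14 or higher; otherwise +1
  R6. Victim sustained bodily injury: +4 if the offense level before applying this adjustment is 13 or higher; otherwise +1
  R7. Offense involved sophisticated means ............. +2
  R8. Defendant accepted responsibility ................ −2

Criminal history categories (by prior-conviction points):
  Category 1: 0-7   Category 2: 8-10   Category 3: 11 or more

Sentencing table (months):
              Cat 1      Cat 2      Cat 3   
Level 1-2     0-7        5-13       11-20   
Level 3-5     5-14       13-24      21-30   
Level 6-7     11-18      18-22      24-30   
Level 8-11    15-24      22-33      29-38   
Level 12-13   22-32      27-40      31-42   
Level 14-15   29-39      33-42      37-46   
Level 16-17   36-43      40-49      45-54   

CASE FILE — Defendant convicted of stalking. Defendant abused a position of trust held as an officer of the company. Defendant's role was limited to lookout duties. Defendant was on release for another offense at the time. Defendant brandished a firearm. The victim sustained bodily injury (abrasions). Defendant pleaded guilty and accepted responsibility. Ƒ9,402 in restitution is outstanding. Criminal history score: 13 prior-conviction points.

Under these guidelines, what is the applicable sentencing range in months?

Base offense level for stalking: 13.
R1 applies: 13 + 3 = 16.
R2 applies: 16 + 2 = 18.
R3 applies: 18 + 1 = 19.
R4 applies: 19 − 2 = 17.
R5 applies (level before this adjustment is 17 ≥ 14, so +4): 17 + 4 = 21.
R6 applies (level before this adjustment is 21 ≥ 13, so +4): 21 + 4 = 25.
R7 does not apply.
R8 applies: 25 − 2 = 23.
Level 23 exceeds the maximum of 17; capped at 17.
Final offense level: 17.
Criminal history: 13 prior points → Category 3 (11+).
Level 17 falls in the 16-17 band.
Grid: Level 16-17 × Category 3 = 45-54 months.

45-54 months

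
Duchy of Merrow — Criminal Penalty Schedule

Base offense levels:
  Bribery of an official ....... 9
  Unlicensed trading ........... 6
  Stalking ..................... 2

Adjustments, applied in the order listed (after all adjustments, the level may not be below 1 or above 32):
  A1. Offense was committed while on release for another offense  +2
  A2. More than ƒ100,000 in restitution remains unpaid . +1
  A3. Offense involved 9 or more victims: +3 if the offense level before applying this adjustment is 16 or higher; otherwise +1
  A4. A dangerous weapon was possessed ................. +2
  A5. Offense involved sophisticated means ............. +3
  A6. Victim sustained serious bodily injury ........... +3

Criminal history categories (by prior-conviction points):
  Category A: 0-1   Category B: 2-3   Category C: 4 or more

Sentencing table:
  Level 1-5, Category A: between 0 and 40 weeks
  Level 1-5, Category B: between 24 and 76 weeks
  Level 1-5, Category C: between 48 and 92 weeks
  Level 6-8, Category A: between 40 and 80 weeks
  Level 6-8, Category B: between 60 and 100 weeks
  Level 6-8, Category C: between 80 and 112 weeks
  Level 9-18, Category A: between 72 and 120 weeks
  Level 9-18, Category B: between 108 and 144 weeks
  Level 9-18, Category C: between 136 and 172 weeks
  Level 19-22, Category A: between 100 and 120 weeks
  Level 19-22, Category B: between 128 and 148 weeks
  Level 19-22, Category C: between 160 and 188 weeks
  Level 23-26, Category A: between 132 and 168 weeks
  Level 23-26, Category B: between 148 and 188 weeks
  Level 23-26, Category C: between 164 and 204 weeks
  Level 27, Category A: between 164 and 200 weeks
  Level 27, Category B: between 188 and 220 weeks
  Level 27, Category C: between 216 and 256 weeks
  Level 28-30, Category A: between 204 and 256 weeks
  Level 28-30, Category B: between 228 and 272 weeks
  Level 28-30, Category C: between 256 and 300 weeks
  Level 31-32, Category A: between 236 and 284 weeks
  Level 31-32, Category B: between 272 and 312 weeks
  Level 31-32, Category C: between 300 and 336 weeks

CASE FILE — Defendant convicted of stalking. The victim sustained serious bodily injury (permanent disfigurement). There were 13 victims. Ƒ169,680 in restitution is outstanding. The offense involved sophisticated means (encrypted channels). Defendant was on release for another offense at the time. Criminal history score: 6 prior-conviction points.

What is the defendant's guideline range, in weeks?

136-172 weeks

Base offense level for stalking: 2.
A1 applies: 2 + 2 = 4.
A2 applies: 4 + 1 = 5.
A3 applies (level before this adjustment is 5 < 16, so +1): 5 + 1 = 6.
A5 applies: 6 + 3 = 9.
A6 applies: 9 + 3 = 12.
Final offense level: 12.
Criminal history: 6 prior points → Category C (4+).
Level 12 falls in the 9-18 band.
Grid: Level 9-18 × Category C = 136-172 weeks.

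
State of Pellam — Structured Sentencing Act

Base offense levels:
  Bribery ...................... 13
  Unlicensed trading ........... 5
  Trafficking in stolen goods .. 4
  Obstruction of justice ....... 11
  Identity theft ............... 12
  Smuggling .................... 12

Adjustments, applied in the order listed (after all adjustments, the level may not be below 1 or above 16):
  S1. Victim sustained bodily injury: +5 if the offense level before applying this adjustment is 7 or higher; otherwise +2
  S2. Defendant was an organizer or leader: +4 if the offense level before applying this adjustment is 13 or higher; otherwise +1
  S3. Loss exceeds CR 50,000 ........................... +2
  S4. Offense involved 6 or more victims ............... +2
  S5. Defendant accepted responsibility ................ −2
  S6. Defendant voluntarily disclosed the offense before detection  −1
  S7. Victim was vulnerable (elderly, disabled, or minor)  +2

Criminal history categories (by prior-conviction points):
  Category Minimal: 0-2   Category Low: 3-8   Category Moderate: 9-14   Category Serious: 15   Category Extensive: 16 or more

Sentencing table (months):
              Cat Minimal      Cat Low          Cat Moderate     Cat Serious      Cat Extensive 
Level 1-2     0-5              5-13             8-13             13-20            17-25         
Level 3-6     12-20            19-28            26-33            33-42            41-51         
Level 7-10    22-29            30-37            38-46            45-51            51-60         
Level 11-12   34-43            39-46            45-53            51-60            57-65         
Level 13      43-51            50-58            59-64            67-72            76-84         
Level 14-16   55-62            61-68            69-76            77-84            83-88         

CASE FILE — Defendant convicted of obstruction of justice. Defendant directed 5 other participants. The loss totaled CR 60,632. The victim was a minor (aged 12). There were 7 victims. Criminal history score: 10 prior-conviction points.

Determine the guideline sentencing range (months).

Base offense level for obstruction of justice: 11.
S1 does not apply.
S2 applies (level before this adjustment is 11 < 13, so +1): 11 + 1 = 12.
S3 applies: 12 + 2 = 14.
S4 applies: 14 + 2 = 16.
S5 does not apply.
S7 applies: 16 + 2 = 18.
Level 18 exceeds the maximum of 16; capped at 16.
Final offense level: 16.
Criminal history: 10 prior points → Category Moderate (9-14).
Level 16 falls in the 14-16 band.
Grid: Level 14-16 × Category Moderate = 69-76 months.

69-76 months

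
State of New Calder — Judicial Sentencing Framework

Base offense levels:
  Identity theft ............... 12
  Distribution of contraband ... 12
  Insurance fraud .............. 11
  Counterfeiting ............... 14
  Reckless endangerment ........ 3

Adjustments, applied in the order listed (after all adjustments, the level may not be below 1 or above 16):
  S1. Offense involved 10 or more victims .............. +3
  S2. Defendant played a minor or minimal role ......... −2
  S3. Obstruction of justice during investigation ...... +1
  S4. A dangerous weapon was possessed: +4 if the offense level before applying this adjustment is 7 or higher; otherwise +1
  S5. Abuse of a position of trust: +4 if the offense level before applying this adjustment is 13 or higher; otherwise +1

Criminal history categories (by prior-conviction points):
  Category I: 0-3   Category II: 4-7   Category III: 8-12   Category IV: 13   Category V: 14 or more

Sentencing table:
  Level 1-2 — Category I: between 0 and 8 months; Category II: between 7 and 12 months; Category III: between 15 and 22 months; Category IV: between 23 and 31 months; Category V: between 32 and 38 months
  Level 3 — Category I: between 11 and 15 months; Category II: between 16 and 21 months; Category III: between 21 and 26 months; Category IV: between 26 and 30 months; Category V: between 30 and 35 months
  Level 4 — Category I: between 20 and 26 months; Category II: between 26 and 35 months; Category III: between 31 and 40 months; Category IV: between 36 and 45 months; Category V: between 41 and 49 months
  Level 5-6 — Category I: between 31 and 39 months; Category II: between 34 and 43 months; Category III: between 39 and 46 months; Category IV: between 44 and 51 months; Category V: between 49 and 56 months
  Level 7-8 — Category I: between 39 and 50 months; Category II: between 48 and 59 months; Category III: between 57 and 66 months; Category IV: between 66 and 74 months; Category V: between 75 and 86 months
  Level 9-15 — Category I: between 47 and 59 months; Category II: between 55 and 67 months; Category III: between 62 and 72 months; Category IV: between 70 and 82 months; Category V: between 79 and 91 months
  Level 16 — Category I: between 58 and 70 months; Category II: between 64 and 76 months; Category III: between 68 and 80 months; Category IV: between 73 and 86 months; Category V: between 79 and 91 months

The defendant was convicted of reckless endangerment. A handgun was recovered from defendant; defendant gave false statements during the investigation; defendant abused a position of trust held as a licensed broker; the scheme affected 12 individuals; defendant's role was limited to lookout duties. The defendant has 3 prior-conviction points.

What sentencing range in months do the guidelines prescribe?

Base offense level for reckless endangerment: 3.
S1 applies: 3 + 3 = 6.
S2 applies: 6 − 2 = 4.
S3 applies: 4 + 1 = 5.
S4 applies (level before this adjustment is 5 < 7, so +1): 5 + 1 = 6.
S5 applies (level before this adjustment is 6 < 13, so +1): 6 + 1 = 7.
Final offense level: 7.
Criminal history: 3 prior points → Category I (0-3).
Level 7 falls in the 7-8 band.
Grid: Level 7-8 × Category I = 39-50 months.

39-50 months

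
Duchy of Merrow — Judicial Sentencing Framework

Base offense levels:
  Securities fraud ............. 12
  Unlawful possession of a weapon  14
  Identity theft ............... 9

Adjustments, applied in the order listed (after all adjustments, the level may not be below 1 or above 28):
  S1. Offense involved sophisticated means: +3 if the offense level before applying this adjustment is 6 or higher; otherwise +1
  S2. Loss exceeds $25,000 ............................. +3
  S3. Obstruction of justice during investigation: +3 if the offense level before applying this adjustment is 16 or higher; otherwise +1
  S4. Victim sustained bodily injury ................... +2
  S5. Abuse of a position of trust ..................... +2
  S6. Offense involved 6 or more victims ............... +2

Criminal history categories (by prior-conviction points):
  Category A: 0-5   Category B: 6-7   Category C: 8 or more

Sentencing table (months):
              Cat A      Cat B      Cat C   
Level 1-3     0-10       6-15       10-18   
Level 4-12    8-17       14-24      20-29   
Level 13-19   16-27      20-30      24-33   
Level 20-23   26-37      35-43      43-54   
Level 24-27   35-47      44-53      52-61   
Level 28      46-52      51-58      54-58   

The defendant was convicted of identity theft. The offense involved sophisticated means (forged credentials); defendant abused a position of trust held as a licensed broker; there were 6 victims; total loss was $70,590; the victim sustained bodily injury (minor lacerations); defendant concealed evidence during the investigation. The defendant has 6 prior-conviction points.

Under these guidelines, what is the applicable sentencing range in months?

35-43 months

Base offense level for identity theft: 9.
S1 applies (level before this adjustment is 9 ≥ 6, so +3): 9 + 3 = 12.
S2 applies: 12 + 3 = 15.
S3 applies (level before this adjustment is 15 < 16, so +1): 15 + 1 = 16.
S4 applies: 16 + 2 = 18.
S5 applies: 18 + 2 = 20.
S6 applies: 20 + 2 = 22.
Final offense level: 22.
Criminal history: 6 prior points → Category B (6-7).
Level 22 falls in the 20-23 band.
Grid: Level 20-23 × Category B = 35-43 months.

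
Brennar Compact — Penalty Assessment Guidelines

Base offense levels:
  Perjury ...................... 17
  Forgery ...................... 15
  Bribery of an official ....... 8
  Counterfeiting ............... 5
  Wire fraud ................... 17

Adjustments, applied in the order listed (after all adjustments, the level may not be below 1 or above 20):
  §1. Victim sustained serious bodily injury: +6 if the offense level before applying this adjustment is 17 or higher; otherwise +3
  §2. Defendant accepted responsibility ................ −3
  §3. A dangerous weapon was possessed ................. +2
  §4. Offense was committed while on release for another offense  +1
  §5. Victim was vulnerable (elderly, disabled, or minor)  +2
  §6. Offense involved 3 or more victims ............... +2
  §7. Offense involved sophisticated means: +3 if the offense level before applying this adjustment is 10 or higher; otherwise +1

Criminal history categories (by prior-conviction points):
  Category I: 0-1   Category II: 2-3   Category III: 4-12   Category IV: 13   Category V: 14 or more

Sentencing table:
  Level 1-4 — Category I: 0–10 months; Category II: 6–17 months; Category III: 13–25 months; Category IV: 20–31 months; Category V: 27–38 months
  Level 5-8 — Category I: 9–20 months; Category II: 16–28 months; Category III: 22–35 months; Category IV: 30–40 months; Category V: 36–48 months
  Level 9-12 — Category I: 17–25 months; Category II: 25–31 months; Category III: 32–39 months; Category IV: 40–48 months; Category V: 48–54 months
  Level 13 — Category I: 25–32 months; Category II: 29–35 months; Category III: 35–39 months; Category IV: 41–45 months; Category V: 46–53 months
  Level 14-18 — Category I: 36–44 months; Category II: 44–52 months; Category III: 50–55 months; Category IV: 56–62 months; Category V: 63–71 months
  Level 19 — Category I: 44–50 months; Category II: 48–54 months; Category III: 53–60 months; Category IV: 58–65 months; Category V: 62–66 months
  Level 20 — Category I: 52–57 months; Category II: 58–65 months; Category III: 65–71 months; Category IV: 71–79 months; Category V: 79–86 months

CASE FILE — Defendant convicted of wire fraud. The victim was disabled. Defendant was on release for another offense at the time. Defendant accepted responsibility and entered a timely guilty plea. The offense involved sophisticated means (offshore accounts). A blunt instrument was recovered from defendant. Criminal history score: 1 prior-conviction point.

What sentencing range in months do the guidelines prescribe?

Base offense level for wire fraud: 17.
§2 applies: 17 − 3 = 14.
§3 applies: 14 + 2 = 16.
§4 applies: 16 + 1 = 17.
§5 applies: 17 + 2 = 19.
§7 applies (level before this adjustment is 19 ≥ 10, so +3): 19 + 3 = 22.
Level 22 exceeds the maximum of 20; capped at 20.
Final offense level: 20.
Criminal history: 1 prior point → Category I (0-1).
Level 20 falls in the 20 band.
Grid: Level 20 × Category I = 52-57 months.

52-57 months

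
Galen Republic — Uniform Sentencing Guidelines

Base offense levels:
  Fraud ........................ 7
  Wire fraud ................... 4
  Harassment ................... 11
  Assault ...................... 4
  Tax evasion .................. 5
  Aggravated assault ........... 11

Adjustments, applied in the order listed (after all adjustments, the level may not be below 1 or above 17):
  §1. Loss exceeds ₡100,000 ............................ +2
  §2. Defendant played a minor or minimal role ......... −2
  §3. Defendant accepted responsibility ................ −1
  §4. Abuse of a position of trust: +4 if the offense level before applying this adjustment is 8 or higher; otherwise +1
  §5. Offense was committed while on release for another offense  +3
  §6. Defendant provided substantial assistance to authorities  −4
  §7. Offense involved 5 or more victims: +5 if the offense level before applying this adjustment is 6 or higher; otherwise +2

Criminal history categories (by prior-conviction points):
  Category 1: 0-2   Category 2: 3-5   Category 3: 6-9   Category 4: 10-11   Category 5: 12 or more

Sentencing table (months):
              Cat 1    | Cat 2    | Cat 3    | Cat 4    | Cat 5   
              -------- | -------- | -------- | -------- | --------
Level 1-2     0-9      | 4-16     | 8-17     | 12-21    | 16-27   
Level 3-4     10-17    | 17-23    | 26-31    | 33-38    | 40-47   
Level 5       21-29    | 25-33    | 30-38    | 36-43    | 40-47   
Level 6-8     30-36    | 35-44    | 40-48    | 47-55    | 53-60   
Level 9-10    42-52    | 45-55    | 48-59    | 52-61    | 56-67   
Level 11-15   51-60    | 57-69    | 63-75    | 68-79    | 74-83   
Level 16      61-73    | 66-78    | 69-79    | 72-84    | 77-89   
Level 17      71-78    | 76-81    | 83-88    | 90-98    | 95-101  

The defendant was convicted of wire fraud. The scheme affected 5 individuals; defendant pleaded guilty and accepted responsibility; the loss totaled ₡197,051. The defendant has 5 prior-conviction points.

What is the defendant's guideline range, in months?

Base offense level for wire fraud: 4.
§1 applies: 4 + 2 = 6.
§3 applies: 6 − 1 = 5.
§4 does not apply.
§5 does not apply.
§7 applies (level before this adjustment is 5 < 6, so +2): 5 + 2 = 7.
Final offense level: 7.
Criminal history: 5 prior points → Category 2 (3-5).
Level 7 falls in the 6-8 band.
Grid: Level 6-8 × Category 2 = 35-44 months.

35-44 months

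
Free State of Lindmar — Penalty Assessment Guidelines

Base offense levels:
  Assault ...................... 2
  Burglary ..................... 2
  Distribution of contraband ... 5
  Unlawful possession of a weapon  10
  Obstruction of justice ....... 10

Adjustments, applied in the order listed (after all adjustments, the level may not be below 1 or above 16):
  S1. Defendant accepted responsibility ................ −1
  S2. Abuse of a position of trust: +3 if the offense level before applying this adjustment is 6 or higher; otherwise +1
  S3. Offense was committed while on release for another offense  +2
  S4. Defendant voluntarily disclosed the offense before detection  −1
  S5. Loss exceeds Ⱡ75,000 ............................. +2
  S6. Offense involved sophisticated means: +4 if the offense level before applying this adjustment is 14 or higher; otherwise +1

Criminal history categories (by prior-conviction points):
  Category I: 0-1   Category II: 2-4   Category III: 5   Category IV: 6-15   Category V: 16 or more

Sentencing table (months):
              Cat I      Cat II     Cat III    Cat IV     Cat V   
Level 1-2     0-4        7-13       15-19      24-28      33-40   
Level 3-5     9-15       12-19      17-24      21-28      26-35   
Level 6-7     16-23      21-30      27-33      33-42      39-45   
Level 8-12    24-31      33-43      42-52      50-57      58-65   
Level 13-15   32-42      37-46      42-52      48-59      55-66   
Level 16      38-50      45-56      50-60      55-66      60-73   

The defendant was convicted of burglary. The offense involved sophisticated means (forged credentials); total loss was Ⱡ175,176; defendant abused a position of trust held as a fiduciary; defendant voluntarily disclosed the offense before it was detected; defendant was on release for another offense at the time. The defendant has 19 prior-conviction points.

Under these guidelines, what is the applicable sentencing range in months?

Base offense level for burglary: 2.
S2 applies (level before this adjustment is 2 < 6, so +1): 2 + 1 = 3.
S3 applies: 3 + 2 = 5.
S4 applies: 5 − 1 = 4.
S5 applies: 4 + 2 = 6.
S6 applies (level before this adjustment is 6 < 14, so +1): 6 + 1 = 7.
Final offense level: 7.
Criminal history: 19 prior points → Category V (16+).
Level 7 falls in the 6-7 band.
Grid: Level 6-7 × Category V = 39-45 months.

39-45 months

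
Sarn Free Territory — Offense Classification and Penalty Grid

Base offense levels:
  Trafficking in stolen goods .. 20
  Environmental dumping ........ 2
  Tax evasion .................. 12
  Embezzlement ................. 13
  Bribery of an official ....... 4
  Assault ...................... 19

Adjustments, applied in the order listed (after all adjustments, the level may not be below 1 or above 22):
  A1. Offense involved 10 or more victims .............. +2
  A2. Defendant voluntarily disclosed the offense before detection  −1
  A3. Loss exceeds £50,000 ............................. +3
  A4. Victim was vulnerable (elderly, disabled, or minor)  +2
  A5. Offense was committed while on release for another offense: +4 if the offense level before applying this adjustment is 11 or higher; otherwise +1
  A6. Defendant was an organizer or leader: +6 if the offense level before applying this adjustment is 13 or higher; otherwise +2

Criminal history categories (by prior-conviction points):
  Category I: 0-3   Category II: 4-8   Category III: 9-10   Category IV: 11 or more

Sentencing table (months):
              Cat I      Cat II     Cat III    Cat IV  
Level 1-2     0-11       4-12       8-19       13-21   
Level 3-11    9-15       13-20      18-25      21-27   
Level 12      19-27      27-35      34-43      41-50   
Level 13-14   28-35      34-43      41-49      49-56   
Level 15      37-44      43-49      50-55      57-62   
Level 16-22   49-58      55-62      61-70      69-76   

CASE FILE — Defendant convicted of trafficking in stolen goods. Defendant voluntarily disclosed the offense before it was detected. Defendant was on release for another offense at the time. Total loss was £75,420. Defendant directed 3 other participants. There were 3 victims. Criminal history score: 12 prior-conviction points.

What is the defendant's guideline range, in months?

69-76 months

Base offense level for trafficking in stolen goods: 20.
A2 applies: 20 − 1 = 19.
A3 applies: 19 + 3 = 22.
A5 applies (level before this adjustment is 22 ≥ 11, so +4): 22 + 4 = 26.
A6 applies (level before this adjustment is 26 ≥ 13, so +6): 26 + 6 = 32.
Level 32 exceeds the maximum of 22; capped at 22.
Final offense level: 22.
Criminal history: 12 prior points → Category IV (11+).
Level 22 falls in the 16-22 band.
Grid: Level 16-22 × Category IV = 69-76 months.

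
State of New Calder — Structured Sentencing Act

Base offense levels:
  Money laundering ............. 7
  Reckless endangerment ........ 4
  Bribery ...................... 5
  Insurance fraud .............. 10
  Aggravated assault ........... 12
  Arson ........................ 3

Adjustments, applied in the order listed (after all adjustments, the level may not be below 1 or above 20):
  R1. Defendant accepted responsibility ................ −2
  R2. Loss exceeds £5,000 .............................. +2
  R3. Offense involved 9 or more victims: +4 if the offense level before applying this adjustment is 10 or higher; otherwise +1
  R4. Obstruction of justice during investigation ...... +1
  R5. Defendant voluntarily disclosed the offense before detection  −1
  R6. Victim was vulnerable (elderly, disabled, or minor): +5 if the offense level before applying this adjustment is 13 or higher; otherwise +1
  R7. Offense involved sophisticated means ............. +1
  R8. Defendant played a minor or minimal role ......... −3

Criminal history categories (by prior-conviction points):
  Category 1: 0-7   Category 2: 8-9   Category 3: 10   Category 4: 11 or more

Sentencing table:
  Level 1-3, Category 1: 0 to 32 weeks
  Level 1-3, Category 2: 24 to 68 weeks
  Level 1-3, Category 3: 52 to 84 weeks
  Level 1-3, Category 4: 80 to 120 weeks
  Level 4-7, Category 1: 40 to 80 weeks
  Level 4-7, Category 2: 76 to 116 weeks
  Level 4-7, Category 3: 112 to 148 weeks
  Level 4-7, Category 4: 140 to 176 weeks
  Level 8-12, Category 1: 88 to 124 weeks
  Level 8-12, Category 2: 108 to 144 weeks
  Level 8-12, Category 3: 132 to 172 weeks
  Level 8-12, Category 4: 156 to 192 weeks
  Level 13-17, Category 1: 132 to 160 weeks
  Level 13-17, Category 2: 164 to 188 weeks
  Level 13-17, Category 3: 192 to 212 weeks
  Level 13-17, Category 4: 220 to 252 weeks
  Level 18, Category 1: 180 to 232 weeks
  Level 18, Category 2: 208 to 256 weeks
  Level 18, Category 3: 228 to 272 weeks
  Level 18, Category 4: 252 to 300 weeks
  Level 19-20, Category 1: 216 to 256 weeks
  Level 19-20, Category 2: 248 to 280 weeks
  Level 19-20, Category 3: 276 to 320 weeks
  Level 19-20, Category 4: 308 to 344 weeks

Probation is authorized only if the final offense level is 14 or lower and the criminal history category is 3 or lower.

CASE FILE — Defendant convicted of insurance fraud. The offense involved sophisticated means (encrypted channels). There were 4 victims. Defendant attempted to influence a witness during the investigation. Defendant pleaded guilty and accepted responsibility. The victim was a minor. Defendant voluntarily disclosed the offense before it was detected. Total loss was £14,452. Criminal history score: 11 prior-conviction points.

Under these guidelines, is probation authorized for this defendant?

No

Base offense level for insurance fraud: 10.
R1 applies: 10 − 2 = 8.
R2 applies: 8 + 2 = 10.
R3 does not apply.
R4 applies: 10 + 1 = 11.
R5 applies: 11 − 1 = 10.
R6 applies (level before this adjustment is 10 < 13, so +1): 10 + 1 = 11.
R7 applies: 11 + 1 = 12.
R8 does not apply.
Final offense level: 12.
Criminal history: 11 prior points → Category 4 (11+).
Level 12 falls in the 8-12 band.
Grid: Level 8-12 × Category 4 = 156-192 weeks.
Probation check: level 12 ≤ 14 and category 4 > 3 → not eligible.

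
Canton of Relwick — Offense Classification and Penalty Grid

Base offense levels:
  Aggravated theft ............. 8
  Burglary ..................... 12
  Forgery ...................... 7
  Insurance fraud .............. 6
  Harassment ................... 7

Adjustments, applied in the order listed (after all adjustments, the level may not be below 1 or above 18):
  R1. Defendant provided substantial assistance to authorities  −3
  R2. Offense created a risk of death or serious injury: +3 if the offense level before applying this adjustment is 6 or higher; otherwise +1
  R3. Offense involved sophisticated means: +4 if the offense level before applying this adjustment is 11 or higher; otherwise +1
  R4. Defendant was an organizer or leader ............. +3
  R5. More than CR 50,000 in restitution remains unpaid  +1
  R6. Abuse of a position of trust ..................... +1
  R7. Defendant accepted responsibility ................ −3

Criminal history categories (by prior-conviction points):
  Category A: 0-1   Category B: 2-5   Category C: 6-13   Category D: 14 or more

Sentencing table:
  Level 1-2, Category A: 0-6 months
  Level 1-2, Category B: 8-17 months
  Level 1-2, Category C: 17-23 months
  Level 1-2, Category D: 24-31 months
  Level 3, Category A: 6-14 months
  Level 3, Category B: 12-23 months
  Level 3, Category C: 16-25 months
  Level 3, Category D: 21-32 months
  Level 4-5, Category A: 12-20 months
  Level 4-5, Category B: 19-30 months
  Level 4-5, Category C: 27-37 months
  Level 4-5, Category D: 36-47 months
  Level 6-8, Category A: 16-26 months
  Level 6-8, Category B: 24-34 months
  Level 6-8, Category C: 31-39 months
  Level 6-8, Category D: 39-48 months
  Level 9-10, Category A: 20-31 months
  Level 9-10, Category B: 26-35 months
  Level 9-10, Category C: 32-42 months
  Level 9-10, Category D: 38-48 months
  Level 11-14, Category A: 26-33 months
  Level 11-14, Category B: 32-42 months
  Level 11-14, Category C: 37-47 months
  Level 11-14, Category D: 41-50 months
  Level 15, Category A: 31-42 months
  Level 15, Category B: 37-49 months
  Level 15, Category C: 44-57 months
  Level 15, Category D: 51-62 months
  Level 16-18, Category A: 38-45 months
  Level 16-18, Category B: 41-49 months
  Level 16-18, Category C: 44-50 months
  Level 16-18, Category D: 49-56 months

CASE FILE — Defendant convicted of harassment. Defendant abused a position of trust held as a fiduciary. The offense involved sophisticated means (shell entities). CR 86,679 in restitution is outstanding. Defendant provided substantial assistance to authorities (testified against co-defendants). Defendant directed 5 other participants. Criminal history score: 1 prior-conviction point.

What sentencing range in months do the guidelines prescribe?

Base offense level for harassment: 7.
R1 applies: 7 − 3 = 4.
R3 applies (level before this adjustment is 4 < 11, so +1): 4 + 1 = 5.
R4 applies: 5 + 3 = 8.
R5 applies: 8 + 1 = 9.
R6 applies: 9 + 1 = 10.
R7 does not apply.
Final offense level: 10.
Criminal history: 1 prior point → Category A (0-1).
Level 10 falls in the 9-10 band.
Grid: Level 9-10 × Category A = 20-31 months.

20-31 months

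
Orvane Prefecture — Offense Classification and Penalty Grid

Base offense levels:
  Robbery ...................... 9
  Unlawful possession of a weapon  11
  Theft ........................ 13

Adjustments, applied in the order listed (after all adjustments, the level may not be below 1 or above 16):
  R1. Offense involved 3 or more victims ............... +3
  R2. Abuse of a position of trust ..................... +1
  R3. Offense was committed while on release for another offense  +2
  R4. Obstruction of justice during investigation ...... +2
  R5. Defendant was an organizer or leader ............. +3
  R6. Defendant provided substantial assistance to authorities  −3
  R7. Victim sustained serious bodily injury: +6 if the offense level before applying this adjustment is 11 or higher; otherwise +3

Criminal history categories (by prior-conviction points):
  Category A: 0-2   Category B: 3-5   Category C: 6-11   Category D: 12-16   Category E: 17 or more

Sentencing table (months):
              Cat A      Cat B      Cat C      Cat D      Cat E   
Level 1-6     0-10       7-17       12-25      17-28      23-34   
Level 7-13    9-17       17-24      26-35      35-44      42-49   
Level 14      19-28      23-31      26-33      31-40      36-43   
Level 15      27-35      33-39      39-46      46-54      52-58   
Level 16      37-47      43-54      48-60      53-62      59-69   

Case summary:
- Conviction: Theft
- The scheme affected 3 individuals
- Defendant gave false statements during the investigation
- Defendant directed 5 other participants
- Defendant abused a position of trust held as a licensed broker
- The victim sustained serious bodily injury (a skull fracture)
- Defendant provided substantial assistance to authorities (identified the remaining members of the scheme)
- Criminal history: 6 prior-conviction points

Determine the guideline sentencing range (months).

Base offense level for theft: 13.
R1 applies: 13 + 3 = 16.
R2 applies: 16 + 1 = 17.
R4 applies: 17 + 2 = 19.
R5 applies: 19 + 3 = 22.
R6 applies: 22 − 3 = 19.
R7 applies (level before this adjustment is 19 ≥ 11, so +6): 19 + 6 = 25.
Level 25 exceeds the maximum of 16; capped at 16.
Final offense level: 16.
Criminal history: 6 prior points → Category C (6-11).
Level 16 falls in the 16 band.
Grid: Level 16 × Category C = 48-60 months.

48-60 months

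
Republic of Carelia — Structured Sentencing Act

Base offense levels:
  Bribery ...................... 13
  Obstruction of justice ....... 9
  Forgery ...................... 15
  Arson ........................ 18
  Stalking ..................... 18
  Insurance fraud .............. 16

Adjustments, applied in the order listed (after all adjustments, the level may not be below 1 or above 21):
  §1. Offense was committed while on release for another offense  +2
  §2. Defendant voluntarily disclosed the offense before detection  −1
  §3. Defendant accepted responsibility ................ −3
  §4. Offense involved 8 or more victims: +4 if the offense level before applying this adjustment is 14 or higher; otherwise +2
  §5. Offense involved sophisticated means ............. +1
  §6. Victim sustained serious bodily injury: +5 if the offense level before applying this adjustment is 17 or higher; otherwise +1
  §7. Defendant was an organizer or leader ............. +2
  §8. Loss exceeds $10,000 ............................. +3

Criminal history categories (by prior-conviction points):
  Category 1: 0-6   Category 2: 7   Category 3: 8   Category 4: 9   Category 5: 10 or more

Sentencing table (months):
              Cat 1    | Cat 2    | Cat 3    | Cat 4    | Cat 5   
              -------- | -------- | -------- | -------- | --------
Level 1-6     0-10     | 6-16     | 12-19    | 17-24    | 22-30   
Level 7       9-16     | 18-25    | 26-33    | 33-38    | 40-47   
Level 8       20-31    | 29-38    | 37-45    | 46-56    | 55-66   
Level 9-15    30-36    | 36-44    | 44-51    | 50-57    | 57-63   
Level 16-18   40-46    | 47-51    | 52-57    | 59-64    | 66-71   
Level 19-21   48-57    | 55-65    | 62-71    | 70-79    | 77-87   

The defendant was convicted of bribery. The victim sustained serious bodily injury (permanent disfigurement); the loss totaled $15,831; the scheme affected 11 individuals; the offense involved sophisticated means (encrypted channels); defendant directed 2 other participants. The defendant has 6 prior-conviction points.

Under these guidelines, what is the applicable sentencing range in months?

Base offense level for bribery: 13.
§2 does not apply.
§3 does not apply.
§4 applies (level before this adjustment is 13 < 14, so +2): 13 + 2 = 15.
§5 applies: 15 + 1 = 16.
§6 applies (level before this adjustment is 16 < 17, so +1): 16 + 1 = 17.
§7 applies: 17 + 2 = 19.
§8 applies: 19 + 3 = 22.
Level 22 exceeds the maximum of 21; capped at 21.
Final offense level: 21.
Criminal history: 6 prior points → Category 1 (0-6).
Level 21 falls in the 19-21 band.
Grid: Level 19-21 × Category 1 = 48-57 months.

48-57 months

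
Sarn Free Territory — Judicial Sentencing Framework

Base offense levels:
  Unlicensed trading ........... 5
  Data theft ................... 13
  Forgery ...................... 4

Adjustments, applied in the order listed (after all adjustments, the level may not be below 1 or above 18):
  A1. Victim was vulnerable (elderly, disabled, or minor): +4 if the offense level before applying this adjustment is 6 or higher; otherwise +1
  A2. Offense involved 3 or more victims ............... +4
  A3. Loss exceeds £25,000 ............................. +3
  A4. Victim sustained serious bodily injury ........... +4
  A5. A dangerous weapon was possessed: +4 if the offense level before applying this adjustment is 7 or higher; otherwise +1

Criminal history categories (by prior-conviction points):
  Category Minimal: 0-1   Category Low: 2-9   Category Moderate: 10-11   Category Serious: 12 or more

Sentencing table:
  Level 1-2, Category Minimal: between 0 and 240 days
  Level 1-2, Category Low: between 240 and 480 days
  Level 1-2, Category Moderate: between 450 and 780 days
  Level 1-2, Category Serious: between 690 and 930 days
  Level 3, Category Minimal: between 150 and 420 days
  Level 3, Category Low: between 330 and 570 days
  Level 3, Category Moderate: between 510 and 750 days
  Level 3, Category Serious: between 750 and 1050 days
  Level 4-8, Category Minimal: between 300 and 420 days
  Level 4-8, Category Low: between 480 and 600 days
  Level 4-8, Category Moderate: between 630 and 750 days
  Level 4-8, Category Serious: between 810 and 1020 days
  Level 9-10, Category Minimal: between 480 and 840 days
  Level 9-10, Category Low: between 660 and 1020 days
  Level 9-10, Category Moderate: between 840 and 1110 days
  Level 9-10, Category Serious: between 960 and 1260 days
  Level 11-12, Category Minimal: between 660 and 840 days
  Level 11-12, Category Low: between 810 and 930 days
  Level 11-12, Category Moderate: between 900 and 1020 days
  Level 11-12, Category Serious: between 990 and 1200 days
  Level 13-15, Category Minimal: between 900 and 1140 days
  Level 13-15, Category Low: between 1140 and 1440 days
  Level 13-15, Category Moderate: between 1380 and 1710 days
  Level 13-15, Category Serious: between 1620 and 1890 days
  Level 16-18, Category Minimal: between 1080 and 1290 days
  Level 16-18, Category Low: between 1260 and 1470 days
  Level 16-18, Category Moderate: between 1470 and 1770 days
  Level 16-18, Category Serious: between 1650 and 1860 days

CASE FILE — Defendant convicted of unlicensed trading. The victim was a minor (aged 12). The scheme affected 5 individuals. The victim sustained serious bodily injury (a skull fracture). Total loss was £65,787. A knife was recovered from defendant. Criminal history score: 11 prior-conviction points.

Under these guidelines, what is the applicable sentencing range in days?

1470-1770 days

Base offense level for unlicensed trading: 5.
A1 applies (level before this adjustment is 5 < 6, so +1): 5 + 1 = 6.
A2 applies: 6 + 4 = 10.
A3 applies: 10 + 3 = 13.
A4 applies: 13 + 4 = 17.
A5 applies (level before this adjustment is 17 ≥ 7, so +4): 17 + 4 = 21.
Level 21 exceeds the maximum of 18; capped at 18.
Final offense level: 18.
Criminal history: 11 prior points → Category Moderate (10-11).
Level 18 falls in the 16-18 band.
Grid: Level 16-18 × Category Moderate = 1470-1770 days.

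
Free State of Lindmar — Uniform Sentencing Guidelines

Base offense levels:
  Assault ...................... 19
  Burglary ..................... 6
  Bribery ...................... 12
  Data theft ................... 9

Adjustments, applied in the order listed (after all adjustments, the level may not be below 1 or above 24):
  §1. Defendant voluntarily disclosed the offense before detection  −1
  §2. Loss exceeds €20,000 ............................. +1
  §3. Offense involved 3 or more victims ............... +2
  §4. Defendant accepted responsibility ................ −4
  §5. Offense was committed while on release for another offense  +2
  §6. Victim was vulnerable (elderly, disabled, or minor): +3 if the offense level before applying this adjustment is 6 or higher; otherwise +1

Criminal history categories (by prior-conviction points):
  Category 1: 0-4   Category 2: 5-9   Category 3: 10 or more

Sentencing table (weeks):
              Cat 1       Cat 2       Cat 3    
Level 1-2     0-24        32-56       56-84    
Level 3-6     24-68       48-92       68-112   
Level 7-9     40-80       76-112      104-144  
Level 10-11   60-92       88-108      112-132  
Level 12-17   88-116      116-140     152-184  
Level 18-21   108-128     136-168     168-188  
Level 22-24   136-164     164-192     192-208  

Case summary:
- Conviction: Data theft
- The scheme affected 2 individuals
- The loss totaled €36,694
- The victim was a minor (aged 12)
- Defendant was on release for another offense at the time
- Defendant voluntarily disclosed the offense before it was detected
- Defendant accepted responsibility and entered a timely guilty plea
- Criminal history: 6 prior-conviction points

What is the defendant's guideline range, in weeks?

Base offense level for data theft: 9.
§1 applies: 9 − 1 = 8.
§2 applies: 8 + 1 = 9.
§4 applies: 9 − 4 = 5.
§5 applies: 5 + 2 = 7.
§6 applies (level before this adjustment is 7 ≥ 6, so +3): 7 + 3 = 10.
Final offense level: 10.
Criminal history: 6 prior points → Category 2 (5-9).
Level 10 falls in the 10-11 band.
Grid: Level 10-11 × Category 2 = 88-108 weeks.

88-108 weeks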